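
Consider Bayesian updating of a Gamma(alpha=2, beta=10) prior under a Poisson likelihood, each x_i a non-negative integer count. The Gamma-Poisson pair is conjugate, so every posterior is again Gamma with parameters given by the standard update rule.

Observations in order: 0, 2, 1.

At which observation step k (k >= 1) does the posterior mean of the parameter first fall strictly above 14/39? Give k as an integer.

obs 1: x=0 → posterior Gamma(2, 11)
obs 2: x=2 → posterior Gamma(4, 12)
obs 3: x=1 → posterior Gamma(5, 13)

k = 3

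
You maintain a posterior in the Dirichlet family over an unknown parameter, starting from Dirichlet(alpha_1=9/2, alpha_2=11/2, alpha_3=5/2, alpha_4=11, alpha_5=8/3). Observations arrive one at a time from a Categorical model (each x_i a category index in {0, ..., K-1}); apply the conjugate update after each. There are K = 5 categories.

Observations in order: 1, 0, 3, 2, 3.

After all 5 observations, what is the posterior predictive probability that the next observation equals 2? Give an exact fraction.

obs 1: x=1 → posterior Dirichlet(9/2, 13/2, 5/2, 11, 8/3)
obs 2: x=0 → posterior Dirichlet(11/2, 13/2, 5/2, 11, 8/3)
obs 3: x=3 → posterior Dirichlet(11/2, 13/2, 5/2, 12, 8/3)
obs 4: x=2 → posterior Dirichlet(11/2, 13/2, 7/2, 12, 8/3)
obs 5: x=3 → posterior Dirichlet(11/2, 13/2, 7/2, 13, 8/3)

21/187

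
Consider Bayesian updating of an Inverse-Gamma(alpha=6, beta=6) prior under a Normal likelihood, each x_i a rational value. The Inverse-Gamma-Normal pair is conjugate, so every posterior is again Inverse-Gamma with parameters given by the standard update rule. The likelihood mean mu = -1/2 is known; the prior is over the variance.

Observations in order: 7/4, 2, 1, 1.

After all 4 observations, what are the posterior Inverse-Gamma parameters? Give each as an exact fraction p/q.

alpha=8, beta=445/32

obs 1: x=7/4 → posterior Inverse-Gamma(13/2, 273/32)
obs 2: x=2 → posterior Inverse-Gamma(7, 373/32)
obs 3: x=1 → posterior Inverse-Gamma(15/2, 409/32)
obs 4: x=1 → posterior Inverse-Gamma(8, 445/32)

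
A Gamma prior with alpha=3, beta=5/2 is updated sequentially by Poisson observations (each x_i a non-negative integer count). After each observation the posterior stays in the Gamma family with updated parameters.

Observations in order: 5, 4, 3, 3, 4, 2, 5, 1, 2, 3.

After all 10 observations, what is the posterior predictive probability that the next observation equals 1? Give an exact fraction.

592923063078010237347825750475749373435974121093750/3381391913522726342930221472392241170198527451848561

obs 1: x=5 → posterior Gamma(8, 7/2)
obs 2: x=4 → posterior Gamma(12, 9/2)
obs 3: x=3 → posterior Gamma(15, 11/2)
obs 4: x=3 → posterior Gamma(18, 13/2)
obs 5: x=4 → posterior Gamma(22, 15/2)
obs 6: x=2 → posterior Gamma(24, 17/2)
obs 7: x=5 → posterior Gamma(29, 19/2)
obs 8: x=1 → posterior Gamma(30, 21/2)
obs 9: x=2 → posterior Gamma(32, 23/2)
obs 10: x=3 → posterior Gamma(35, 25/2)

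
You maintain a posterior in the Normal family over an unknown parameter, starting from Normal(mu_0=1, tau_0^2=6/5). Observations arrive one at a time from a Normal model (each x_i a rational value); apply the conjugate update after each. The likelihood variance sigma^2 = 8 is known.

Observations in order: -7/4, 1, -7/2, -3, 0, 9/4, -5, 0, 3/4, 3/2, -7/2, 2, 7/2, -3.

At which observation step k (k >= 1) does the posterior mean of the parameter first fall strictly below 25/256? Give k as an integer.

k = 4

obs 1: x=-7/4 → posterior Normal(59/92, 24/23)
obs 2: x=1 → posterior Normal(71/104, 12/13)
obs 3: x=-7/2 → posterior Normal(1/4, 24/29)
obs 4: x=-3 → posterior Normal(-7/128, 3/4)
obs 5: x=0 → posterior Normal(-1/20, 24/35)
obs 6: x=9/4 → posterior Normal(5/38, 12/19)
obs 7: x=-5 → posterior Normal(-10/41, 24/41)
obs 8: x=0 → posterior Normal(-5/22, 6/11)
obs 9: x=3/4 → posterior Normal(-31/188, 24/47)
obs 10: x=3/2 → posterior Normal(-13/200, 12/25)
obs 11: x=-7/2 → posterior Normal(-55/212, 24/53)
obs 12: x=2 → posterior Normal(-31/224, 3/7)
obs 13: x=7/2 → posterior Normal(11/236, 24/59)
obs 14: x=-3 → posterior Normal(-25/248, 12/31)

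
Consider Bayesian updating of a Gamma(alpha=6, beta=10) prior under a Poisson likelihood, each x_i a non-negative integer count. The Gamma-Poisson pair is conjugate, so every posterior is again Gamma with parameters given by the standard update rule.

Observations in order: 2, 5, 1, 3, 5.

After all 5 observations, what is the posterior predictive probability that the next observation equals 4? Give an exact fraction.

473225598399460315704345703125/10141204801825835211973625643008

obs 1: x=2 → posterior Gamma(8, 11)
obs 2: x=5 → posterior Gamma(13, 12)
obs 3: x=1 → posterior Gamma(14, 13)
obs 4: x=3 → posterior Gamma(17, 14)
obs 5: x=5 → posterior Gamma(22, 15)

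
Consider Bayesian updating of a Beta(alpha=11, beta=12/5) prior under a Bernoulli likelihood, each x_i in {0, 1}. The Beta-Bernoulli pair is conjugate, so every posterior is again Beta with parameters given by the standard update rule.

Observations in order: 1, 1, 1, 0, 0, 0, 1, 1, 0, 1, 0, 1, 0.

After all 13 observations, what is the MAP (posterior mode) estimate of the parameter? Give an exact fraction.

obs 1: x=1 → posterior Beta(12, 12/5)
obs 2: x=1 → posterior Beta(13, 12/5)
obs 3: x=1 → posterior Beta(14, 12/5)
obs 4: x=0 → posterior Beta(14, 17/5)
obs 5: x=0 → posterior Beta(14, 22/5)
obs 6: x=0 → posterior Beta(14, 27/5)
obs 7: x=1 → posterior Beta(15, 27/5)
obs 8: x=1 → posterior Beta(16, 27/5)
obs 9: x=0 → posterior Beta(16, 32/5)
obs 10: x=1 → posterior Beta(17, 32/5)
obs 11: x=0 → posterior Beta(17, 37/5)
obs 12: x=1 → posterior Beta(18, 37/5)
obs 13: x=0 → posterior Beta(18, 42/5)

85/122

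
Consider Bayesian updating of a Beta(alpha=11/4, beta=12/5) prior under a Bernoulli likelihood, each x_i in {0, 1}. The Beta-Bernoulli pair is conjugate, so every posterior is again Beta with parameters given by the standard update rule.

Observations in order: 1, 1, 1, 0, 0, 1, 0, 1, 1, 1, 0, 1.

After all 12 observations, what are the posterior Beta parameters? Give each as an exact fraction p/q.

alpha=43/4, beta=32/5

obs 1: x=1 → posterior Beta(15/4, 12/5)
obs 2: x=1 → posterior Beta(19/4, 12/5)
obs 3: x=1 → posterior Beta(23/4, 12/5)
obs 4: x=0 → posterior Beta(23/4, 17/5)
obs 5: x=0 → posterior Beta(23/4, 22/5)
obs 6: x=1 → posterior Beta(27/4, 22/5)
obs 7: x=0 → posterior Beta(27/4, 27/5)
obs 8: x=1 → posterior Beta(31/4, 27/5)
obs 9: x=1 → posterior Beta(35/4, 27/5)
obs 10: x=1 → posterior Beta(39/4, 27/5)
obs 11: x=0 → posterior Beta(39/4, 32/5)
obs 12: x=1 → posterior Beta(43/4, 32/5)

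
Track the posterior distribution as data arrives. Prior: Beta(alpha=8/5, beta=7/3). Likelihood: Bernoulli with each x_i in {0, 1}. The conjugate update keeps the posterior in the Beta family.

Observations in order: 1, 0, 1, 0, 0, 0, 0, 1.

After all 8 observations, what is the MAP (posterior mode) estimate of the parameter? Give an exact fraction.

obs 1: x=1 → posterior Beta(13/5, 7/3)
obs 2: x=0 → posterior Beta(13/5, 10/3)
obs 3: x=1 → posterior Beta(18/5, 10/3)
obs 4: x=0 → posterior Beta(18/5, 13/3)
obs 5: x=0 → posterior Beta(18/5, 16/3)
obs 6: x=0 → posterior Beta(18/5, 19/3)
obs 7: x=0 → posterior Beta(18/5, 22/3)
obs 8: x=1 → posterior Beta(23/5, 22/3)

54/149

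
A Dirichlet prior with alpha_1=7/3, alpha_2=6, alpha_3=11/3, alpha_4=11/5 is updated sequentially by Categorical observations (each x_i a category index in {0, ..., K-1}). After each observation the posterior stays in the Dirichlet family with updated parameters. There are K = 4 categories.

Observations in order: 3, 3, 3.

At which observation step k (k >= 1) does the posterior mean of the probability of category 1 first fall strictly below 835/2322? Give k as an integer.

k = 3

obs 1: x=3 → posterior Dirichlet(7/3, 6, 11/3, 16/5)
obs 2: x=3 → posterior Dirichlet(7/3, 6, 11/3, 21/5)
obs 3: x=3 → posterior Dirichlet(7/3, 6, 11/3, 26/5)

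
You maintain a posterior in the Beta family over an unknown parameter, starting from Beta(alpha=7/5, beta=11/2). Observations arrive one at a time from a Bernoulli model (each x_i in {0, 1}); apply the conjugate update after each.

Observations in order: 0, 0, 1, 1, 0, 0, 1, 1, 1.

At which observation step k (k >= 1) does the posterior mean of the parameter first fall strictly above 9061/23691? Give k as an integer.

k = 9

obs 1: x=0 → posterior Beta(7/5, 13/2)
obs 2: x=0 → posterior Beta(7/5, 15/2)
obs 3: x=1 → posterior Beta(12/5, 15/2)
obs 4: x=1 → posterior Beta(17/5, 15/2)
obs 5: x=0 → posterior Beta(17/5, 17/2)
obs 6: x=0 → posterior Beta(17/5, 19/2)
obs 7: x=1 → posterior Beta(22/5, 19/2)
obs 8: x=1 → posterior Beta(27/5, 19/2)
obs 9: x=1 → posterior Beta(32/5, 19/2)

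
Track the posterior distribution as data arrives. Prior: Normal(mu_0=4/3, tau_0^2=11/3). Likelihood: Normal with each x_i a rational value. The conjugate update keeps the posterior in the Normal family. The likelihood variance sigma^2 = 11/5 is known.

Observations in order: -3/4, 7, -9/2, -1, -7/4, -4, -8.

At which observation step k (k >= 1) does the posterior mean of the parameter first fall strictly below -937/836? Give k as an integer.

k = 7

obs 1: x=-3/4 → posterior Normal(1/32, 11/8)
obs 2: x=7 → posterior Normal(141/52, 11/13)
obs 3: x=-9/2 → posterior Normal(17/24, 11/18)
obs 4: x=-1 → posterior Normal(31/92, 11/23)
obs 5: x=-7/4 → posterior Normal(-1/28, 11/28)
obs 6: x=-4 → posterior Normal(-7/11, 1/3)
obs 7: x=-8 → posterior Normal(-61/38, 11/38)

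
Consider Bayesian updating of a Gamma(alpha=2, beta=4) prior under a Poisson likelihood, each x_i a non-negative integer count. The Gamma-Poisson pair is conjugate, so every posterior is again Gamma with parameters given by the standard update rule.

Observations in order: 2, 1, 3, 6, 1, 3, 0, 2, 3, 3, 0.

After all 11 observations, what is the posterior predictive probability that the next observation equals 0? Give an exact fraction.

3787675244106352329254150390625/20282409603651670423947251286016

obs 1: x=2 → posterior Gamma(4, 5)
obs 2: x=1 → posterior Gamma(5, 6)
obs 3: x=3 → posterior Gamma(8, 7)
obs 4: x=6 → posterior Gamma(14, 8)
obs 5: x=1 → posterior Gamma(15, 9)
obs 6: x=3 → posterior Gamma(18, 10)
obs 7: x=0 → posterior Gamma(18, 11)
obs 8: x=2 → posterior Gamma(20, 12)
obs 9: x=3 → posterior Gamma(23, 13)
obs 10: x=3 → posterior Gamma(26, 14)
obs 11: x=0 → posterior Gamma(26, 15)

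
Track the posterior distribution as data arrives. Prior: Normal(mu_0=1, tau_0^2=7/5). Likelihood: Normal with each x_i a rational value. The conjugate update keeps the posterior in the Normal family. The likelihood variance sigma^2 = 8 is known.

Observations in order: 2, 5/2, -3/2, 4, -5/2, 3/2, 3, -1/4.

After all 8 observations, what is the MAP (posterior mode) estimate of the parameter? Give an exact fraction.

obs 1: x=2 → posterior Normal(54/47, 56/47)
obs 2: x=5/2 → posterior Normal(143/108, 28/27)
obs 3: x=-3/2 → posterior Normal(1, 56/61)
obs 4: x=4 → posterior Normal(89/68, 14/17)
obs 5: x=-5/2 → posterior Normal(143/150, 56/75)
obs 6: x=3/2 → posterior Normal(1, 28/41)
obs 7: x=3 → posterior Normal(103/89, 56/89)
obs 8: x=-1/4 → posterior Normal(135/128, 7/12)

135/128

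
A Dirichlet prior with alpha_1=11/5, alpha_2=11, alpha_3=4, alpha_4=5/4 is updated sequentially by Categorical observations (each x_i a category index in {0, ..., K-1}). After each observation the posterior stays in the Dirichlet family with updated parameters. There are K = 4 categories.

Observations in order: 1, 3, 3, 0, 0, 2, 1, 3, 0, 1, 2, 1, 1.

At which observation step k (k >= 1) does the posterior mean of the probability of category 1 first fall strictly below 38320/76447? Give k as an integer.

obs 1: x=1 → posterior Dirichlet(11/5, 12, 4, 5/4)
obs 2: x=3 → posterior Dirichlet(11/5, 12, 4, 9/4)
obs 3: x=3 → posterior Dirichlet(11/5, 12, 4, 13/4)
obs 4: x=0 → posterior Dirichlet(16/5, 12, 4, 13/4)
obs 5: x=0 → posterior Dirichlet(21/5, 12, 4, 13/4)
obs 6: x=2 → posterior Dirichlet(21/5, 12, 5, 13/4)
obs 7: x=1 → posterior Dirichlet(21/5, 13, 5, 13/4)
obs 8: x=3 → posterior Dirichlet(21/5, 13, 5, 17/4)
obs 9: x=0 → posterior Dirichlet(26/5, 13, 5, 17/4)
obs 10: x=1 → posterior Dirichlet(26/5, 14, 5, 17/4)
obs 11: x=2 → posterior Dirichlet(26/5, 14, 6, 17/4)
obs 12: x=1 → posterior Dirichlet(26/5, 15, 6, 17/4)
obs 13: x=1 → posterior Dirichlet(26/5, 16, 6, 17/4)

k = 6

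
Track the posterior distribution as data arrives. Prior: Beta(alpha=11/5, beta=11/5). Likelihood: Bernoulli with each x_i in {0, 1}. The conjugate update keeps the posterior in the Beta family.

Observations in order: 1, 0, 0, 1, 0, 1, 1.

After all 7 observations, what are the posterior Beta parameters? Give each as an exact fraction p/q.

alpha=31/5, beta=26/5

obs 1: x=1 → posterior Beta(16/5, 11/5)
obs 2: x=0 → posterior Beta(16/5, 16/5)
obs 3: x=0 → posterior Beta(16/5, 21/5)
obs 4: x=1 → posterior Beta(21/5, 21/5)
obs 5: x=0 → posterior Beta(21/5, 26/5)
obs 6: x=1 → posterior Beta(26/5, 26/5)
obs 7: x=1 → posterior Beta(31/5, 26/5)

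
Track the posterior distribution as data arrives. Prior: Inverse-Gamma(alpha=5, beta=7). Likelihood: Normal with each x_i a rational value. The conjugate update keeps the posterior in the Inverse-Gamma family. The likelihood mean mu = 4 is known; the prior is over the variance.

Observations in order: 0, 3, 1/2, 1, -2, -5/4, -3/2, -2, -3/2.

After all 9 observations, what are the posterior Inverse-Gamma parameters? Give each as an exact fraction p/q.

obs 1: x=0 → posterior Inverse-Gamma(11/2, 15)
obs 2: x=3 → posterior Inverse-Gamma(6, 31/2)
obs 3: x=1/2 → posterior Inverse-Gamma(13/2, 173/8)
obs 4: x=1 → posterior Inverse-Gamma(7, 209/8)
obs 5: x=-2 → posterior Inverse-Gamma(15/2, 353/8)
obs 6: x=-5/4 → posterior Inverse-Gamma(8, 1853/32)
obs 7: x=-3/2 → posterior Inverse-Gamma(17/2, 2337/32)
obs 8: x=-2 → posterior Inverse-Gamma(9, 2913/32)
obs 9: x=-3/2 → posterior Inverse-Gamma(19/2, 3397/32)

alpha=19/2, beta=3397/32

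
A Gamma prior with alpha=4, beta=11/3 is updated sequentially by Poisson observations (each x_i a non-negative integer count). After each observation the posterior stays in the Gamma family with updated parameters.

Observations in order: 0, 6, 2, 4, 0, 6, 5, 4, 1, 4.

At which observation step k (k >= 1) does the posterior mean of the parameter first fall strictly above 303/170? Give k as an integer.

obs 1: x=0 → posterior Gamma(4, 14/3)
obs 2: x=6 → posterior Gamma(10, 17/3)
obs 3: x=2 → posterior Gamma(12, 20/3)
obs 4: x=4 → posterior Gamma(16, 23/3)
obs 5: x=0 → posterior Gamma(16, 26/3)
obs 6: x=6 → posterior Gamma(22, 29/3)
obs 7: x=5 → posterior Gamma(27, 32/3)
obs 8: x=4 → posterior Gamma(31, 35/3)
obs 9: x=1 → posterior Gamma(32, 38/3)
obs 10: x=4 → posterior Gamma(36, 41/3)

k = 3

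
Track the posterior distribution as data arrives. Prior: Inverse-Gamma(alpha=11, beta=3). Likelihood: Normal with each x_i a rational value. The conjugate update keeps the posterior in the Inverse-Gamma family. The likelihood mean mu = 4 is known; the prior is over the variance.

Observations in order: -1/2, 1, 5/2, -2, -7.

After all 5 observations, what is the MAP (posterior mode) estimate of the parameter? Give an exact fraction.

obs 1: x=-1/2 → posterior Inverse-Gamma(23/2, 105/8)
obs 2: x=1 → posterior Inverse-Gamma(12, 141/8)
obs 3: x=5/2 → posterior Inverse-Gamma(25/2, 75/4)
obs 4: x=-2 → posterior Inverse-Gamma(13, 147/4)
obs 5: x=-7 → posterior Inverse-Gamma(27/2, 389/4)

389/58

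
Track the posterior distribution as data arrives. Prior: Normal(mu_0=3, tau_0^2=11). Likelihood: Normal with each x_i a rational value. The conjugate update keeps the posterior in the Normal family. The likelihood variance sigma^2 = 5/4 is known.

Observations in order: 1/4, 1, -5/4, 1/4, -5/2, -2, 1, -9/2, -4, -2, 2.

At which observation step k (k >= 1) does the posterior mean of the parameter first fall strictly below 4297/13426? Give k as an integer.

k = 3

obs 1: x=1/4 → posterior Normal(26/49, 55/49)
obs 2: x=1 → posterior Normal(70/93, 55/93)
obs 3: x=-5/4 → posterior Normal(15/137, 55/137)
obs 4: x=1/4 → posterior Normal(26/181, 55/181)
obs 5: x=-5/2 → posterior Normal(-28/75, 11/45)
obs 6: x=-2 → posterior Normal(-172/269, 55/269)
obs 7: x=1 → posterior Normal(-128/313, 55/313)
obs 8: x=-9/2 → posterior Normal(-326/357, 55/357)
obs 9: x=-4 → posterior Normal(-502/401, 55/401)
obs 10: x=-2 → posterior Normal(-118/89, 11/89)
obs 11: x=2 → posterior Normal(-502/489, 55/489)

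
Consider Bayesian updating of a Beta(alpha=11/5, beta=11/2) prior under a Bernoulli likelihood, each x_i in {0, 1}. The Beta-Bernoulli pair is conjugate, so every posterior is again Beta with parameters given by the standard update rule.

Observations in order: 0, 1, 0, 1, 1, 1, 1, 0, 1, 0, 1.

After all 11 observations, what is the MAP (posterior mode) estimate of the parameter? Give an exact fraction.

obs 1: x=0 → posterior Beta(11/5, 13/2)
obs 2: x=1 → posterior Beta(16/5, 13/2)
obs 3: x=0 → posterior Beta(16/5, 15/2)
obs 4: x=1 → posterior Beta(21/5, 15/2)
obs 5: x=1 → posterior Beta(26/5, 15/2)
obs 6: x=1 → posterior Beta(31/5, 15/2)
obs 7: x=1 → posterior Beta(36/5, 15/2)
obs 8: x=0 → posterior Beta(36/5, 17/2)
obs 9: x=1 → posterior Beta(41/5, 17/2)
obs 10: x=0 → posterior Beta(41/5, 19/2)
obs 11: x=1 → posterior Beta(46/5, 19/2)

82/167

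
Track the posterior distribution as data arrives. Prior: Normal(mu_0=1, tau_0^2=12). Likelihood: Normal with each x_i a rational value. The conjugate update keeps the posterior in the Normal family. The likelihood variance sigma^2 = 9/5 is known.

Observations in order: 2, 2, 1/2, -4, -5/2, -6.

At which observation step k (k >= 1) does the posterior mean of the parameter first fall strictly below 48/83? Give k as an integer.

obs 1: x=2 → posterior Normal(43/23, 36/23)
obs 2: x=2 → posterior Normal(83/43, 36/43)
obs 3: x=1/2 → posterior Normal(31/21, 4/7)
obs 4: x=-4 → posterior Normal(13/83, 36/83)
obs 5: x=-5/2 → posterior Normal(-37/103, 36/103)
obs 6: x=-6 → posterior Normal(-157/123, 12/41)

k = 4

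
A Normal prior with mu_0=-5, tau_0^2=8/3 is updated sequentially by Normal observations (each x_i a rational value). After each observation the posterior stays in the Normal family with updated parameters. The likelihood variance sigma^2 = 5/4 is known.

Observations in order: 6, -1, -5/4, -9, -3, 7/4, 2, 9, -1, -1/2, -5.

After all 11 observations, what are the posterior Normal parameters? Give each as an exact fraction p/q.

mu_0=-139/367, tau_0^2=40/367

obs 1: x=6 → posterior Normal(117/47, 40/47)
obs 2: x=-1 → posterior Normal(85/79, 40/79)
obs 3: x=-5/4 → posterior Normal(15/37, 40/111)
obs 4: x=-9 → posterior Normal(-243/143, 40/143)
obs 5: x=-3 → posterior Normal(-339/175, 8/35)
obs 6: x=7/4 → posterior Normal(-283/207, 40/207)
obs 7: x=2 → posterior Normal(-219/239, 40/239)
obs 8: x=9 → posterior Normal(69/271, 40/271)
obs 9: x=-1 → posterior Normal(37/303, 40/303)
obs 10: x=-1/2 → posterior Normal(21/335, 8/67)
obs 11: x=-5 → posterior Normal(-139/367, 40/367)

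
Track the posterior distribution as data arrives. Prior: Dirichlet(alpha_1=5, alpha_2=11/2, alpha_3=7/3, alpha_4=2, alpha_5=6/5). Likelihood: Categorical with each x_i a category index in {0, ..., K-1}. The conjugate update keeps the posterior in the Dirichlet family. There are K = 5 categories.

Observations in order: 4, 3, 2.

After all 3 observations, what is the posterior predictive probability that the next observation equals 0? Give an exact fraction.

obs 1: x=4 → posterior Dirichlet(5, 11/2, 7/3, 2, 11/5)
obs 2: x=3 → posterior Dirichlet(5, 11/2, 7/3, 3, 11/5)
obs 3: x=2 → posterior Dirichlet(5, 11/2, 10/3, 3, 11/5)

150/571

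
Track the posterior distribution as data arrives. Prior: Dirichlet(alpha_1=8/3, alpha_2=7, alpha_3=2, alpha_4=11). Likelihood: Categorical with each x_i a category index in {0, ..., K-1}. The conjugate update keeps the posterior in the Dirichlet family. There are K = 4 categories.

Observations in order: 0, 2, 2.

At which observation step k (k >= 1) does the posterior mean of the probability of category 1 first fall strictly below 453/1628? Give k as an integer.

k = 3

obs 1: x=0 → posterior Dirichlet(11/3, 7, 2, 11)
obs 2: x=2 → posterior Dirichlet(11/3, 7, 3, 11)
obs 3: x=2 → posterior Dirichlet(11/3, 7, 4, 11)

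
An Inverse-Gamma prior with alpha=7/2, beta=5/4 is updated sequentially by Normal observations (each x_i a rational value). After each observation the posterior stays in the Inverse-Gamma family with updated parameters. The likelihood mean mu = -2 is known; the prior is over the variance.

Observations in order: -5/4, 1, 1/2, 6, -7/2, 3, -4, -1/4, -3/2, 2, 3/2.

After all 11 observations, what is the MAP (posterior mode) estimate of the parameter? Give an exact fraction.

obs 1: x=-5/4 → posterior Inverse-Gamma(4, 49/32)
obs 2: x=1 → posterior Inverse-Gamma(9/2, 193/32)
obs 3: x=1/2 → posterior Inverse-Gamma(5, 293/32)
obs 4: x=6 → posterior Inverse-Gamma(11/2, 1317/32)
obs 5: x=-7/2 → posterior Inverse-Gamma(6, 1353/32)
obs 6: x=3 → posterior Inverse-Gamma(13/2, 1753/32)
obs 7: x=-4 → posterior Inverse-Gamma(7, 1817/32)
obs 8: x=-1/4 → posterior Inverse-Gamma(15/2, 933/16)
obs 9: x=-3/2 → posterior Inverse-Gamma(8, 935/16)
obs 10: x=2 → posterior Inverse-Gamma(17/2, 1063/16)
obs 11: x=3/2 → posterior Inverse-Gamma(9, 1161/16)

1161/160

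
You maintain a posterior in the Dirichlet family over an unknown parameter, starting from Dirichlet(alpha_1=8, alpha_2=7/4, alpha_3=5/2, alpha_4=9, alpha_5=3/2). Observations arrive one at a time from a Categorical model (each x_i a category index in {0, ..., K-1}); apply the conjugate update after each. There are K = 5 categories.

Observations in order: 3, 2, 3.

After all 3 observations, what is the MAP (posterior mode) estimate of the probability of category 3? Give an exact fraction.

obs 1: x=3 → posterior Dirichlet(8, 7/4, 5/2, 10, 3/2)
obs 2: x=2 → posterior Dirichlet(8, 7/4, 7/2, 10, 3/2)
obs 3: x=3 → posterior Dirichlet(8, 7/4, 7/2, 11, 3/2)

40/83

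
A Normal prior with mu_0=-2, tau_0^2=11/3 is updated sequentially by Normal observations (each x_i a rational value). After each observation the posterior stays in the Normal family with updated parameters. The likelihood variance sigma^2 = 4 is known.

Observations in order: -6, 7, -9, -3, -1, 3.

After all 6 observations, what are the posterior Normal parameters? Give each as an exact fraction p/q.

mu_0=-41/26, tau_0^2=22/39

obs 1: x=-6 → posterior Normal(-90/23, 44/23)
obs 2: x=7 → posterior Normal(-13/34, 22/17)
obs 3: x=-9 → posterior Normal(-112/45, 44/45)
obs 4: x=-3 → posterior Normal(-145/56, 11/14)
obs 5: x=-1 → posterior Normal(-156/67, 44/67)
obs 6: x=3 → posterior Normal(-41/26, 22/39)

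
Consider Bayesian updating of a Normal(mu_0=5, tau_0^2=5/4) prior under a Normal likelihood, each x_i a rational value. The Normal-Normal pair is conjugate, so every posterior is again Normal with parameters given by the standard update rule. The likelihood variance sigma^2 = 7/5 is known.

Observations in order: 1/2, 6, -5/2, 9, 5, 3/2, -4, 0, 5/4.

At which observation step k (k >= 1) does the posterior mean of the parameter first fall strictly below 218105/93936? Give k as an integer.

obs 1: x=1/2 → posterior Normal(305/106, 35/53)
obs 2: x=6 → posterior Normal(605/156, 35/78)
obs 3: x=-5/2 → posterior Normal(240/103, 35/103)
obs 4: x=9 → posterior Normal(465/128, 35/128)
obs 5: x=5 → posterior Normal(590/153, 35/153)
obs 6: x=3/2 → posterior Normal(1255/356, 35/178)
obs 7: x=-4 → posterior Normal(1055/406, 5/29)
obs 8: x=0 → posterior Normal(1055/456, 35/228)
obs 9: x=5/4 → posterior Normal(2235/1012, 35/253)

k = 8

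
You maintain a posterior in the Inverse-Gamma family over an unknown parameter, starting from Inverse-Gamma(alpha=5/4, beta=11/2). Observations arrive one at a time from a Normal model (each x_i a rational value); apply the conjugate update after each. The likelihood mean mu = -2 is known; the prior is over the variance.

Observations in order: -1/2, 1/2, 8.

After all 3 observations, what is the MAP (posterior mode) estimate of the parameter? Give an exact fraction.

obs 1: x=-1/2 → posterior Inverse-Gamma(7/4, 53/8)
obs 2: x=1/2 → posterior Inverse-Gamma(9/4, 39/4)
obs 3: x=8 → posterior Inverse-Gamma(11/4, 239/4)

239/15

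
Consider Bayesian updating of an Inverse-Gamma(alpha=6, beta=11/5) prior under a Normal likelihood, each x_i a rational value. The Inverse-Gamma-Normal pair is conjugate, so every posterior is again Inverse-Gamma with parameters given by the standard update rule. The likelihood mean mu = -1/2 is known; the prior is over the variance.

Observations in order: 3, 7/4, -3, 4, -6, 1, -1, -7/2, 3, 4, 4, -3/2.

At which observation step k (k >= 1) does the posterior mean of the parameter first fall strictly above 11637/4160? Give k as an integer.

k = 4

obs 1: x=3 → posterior Inverse-Gamma(13/2, 333/40)
obs 2: x=7/4 → posterior Inverse-Gamma(7, 1737/160)
obs 3: x=-3 → posterior Inverse-Gamma(15/2, 2237/160)
obs 4: x=4 → posterior Inverse-Gamma(8, 3857/160)
obs 5: x=-6 → posterior Inverse-Gamma(17/2, 6277/160)
obs 6: x=1 → posterior Inverse-Gamma(9, 6457/160)
obs 7: x=-1 → posterior Inverse-Gamma(19/2, 6477/160)
obs 8: x=-7/2 → posterior Inverse-Gamma(10, 7197/160)
obs 9: x=3 → posterior Inverse-Gamma(21/2, 8177/160)
obs 10: x=4 → posterior Inverse-Gamma(11, 9797/160)
obs 11: x=4 → posterior Inverse-Gamma(23/2, 11417/160)
obs 12: x=-3/2 → posterior Inverse-Gamma(12, 11497/160)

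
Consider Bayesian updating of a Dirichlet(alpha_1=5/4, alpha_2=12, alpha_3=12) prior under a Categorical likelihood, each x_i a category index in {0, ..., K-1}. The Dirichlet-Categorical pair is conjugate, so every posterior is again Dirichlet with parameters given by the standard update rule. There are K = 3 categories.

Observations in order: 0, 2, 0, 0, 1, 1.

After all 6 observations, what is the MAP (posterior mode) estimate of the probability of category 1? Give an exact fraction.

52/113

obs 1: x=0 → posterior Dirichlet(9/4, 12, 12)
obs 2: x=2 → posterior Dirichlet(9/4, 12, 13)
obs 3: x=0 → posterior Dirichlet(13/4, 12, 13)
obs 4: x=0 → posterior Dirichlet(17/4, 12, 13)
obs 5: x=1 → posterior Dirichlet(17/4, 13, 13)
obs 6: x=1 → posterior Dirichlet(17/4, 14, 13)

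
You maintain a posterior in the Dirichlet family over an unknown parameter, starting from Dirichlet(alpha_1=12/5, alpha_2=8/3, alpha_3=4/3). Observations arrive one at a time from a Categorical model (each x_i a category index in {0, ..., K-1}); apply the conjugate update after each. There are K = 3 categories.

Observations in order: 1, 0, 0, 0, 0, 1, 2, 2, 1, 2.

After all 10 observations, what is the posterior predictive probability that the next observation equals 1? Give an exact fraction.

85/246

obs 1: x=1 → posterior Dirichlet(12/5, 11/3, 4/3)
obs 2: x=0 → posterior Dirichlet(17/5, 11/3, 4/3)
obs 3: x=0 → posterior Dirichlet(22/5, 11/3, 4/3)
obs 4: x=0 → posterior Dirichlet(27/5, 11/3, 4/3)
obs 5: x=0 → posterior Dirichlet(32/5, 11/3, 4/3)
obs 6: x=1 → posterior Dirichlet(32/5, 14/3, 4/3)
obs 7: x=2 → posterior Dirichlet(32/5, 14/3, 7/3)
obs 8: x=2 → posterior Dirichlet(32/5, 14/3, 10/3)
obs 9: x=1 → posterior Dirichlet(32/5, 17/3, 10/3)
obs 10: x=2 → posterior Dirichlet(32/5, 17/3, 13/3)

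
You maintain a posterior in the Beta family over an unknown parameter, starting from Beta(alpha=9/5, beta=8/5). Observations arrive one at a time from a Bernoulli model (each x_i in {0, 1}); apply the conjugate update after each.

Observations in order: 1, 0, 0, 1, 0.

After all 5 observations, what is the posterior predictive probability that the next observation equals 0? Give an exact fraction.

obs 1: x=1 → posterior Beta(14/5, 8/5)
obs 2: x=0 → posterior Beta(14/5, 13/5)
obs 3: x=0 → posterior Beta(14/5, 18/5)
obs 4: x=1 → posterior Beta(19/5, 18/5)
obs 5: x=0 → posterior Beta(19/5, 23/5)

23/42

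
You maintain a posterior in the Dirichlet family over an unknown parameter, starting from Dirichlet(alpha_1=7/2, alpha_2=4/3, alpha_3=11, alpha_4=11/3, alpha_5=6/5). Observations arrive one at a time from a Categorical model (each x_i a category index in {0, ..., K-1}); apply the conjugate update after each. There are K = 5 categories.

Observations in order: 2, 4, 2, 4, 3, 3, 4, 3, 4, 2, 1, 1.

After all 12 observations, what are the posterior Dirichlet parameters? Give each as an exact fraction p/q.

obs 1: x=2 → posterior Dirichlet(7/2, 4/3, 12, 11/3, 6/5)
obs 2: x=4 → posterior Dirichlet(7/2, 4/3, 12, 11/3, 11/5)
obs 3: x=2 → posterior Dirichlet(7/2, 4/3, 13, 11/3, 11/5)
obs 4: x=4 → posterior Dirichlet(7/2, 4/3, 13, 11/3, 16/5)
obs 5: x=3 → posterior Dirichlet(7/2, 4/3, 13, 14/3, 16/5)
obs 6: x=3 → posterior Dirichlet(7/2, 4/3, 13, 17/3, 16/5)
obs 7: x=4 → posterior Dirichlet(7/2, 4/3, 13, 17/3, 21/5)
obs 8: x=3 → posterior Dirichlet(7/2, 4/3, 13, 20/3, 21/5)
obs 9: x=4 → posterior Dirichlet(7/2, 4/3, 13, 20/3, 26/5)
obs 10: x=2 → posterior Dirichlet(7/2, 4/3, 14, 20/3, 26/5)
obs 11: x=1 → posterior Dirichlet(7/2, 7/3, 14, 20/3, 26/5)
obs 12: x=1 → posterior Dirichlet(7/2, 10/3, 14, 20/3, 26/5)

alpha_1=7/2, alpha_2=10/3, alpha_3=14, alpha_4=20/3, alpha_5=26/5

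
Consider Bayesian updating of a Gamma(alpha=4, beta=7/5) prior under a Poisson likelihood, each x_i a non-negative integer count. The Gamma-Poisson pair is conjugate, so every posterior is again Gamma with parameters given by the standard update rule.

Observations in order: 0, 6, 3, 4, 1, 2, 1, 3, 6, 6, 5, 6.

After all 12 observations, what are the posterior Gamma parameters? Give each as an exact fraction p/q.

obs 1: x=0 → posterior Gamma(4, 12/5)
obs 2: x=6 → posterior Gamma(10, 17/5)
obs 3: x=3 → posterior Gamma(13, 22/5)
obs 4: x=4 → posterior Gamma(17, 27/5)
obs 5: x=1 → posterior Gamma(18, 32/5)
obs 6: x=2 → posterior Gamma(20, 37/5)
obs 7: x=1 → posterior Gamma(21, 42/5)
obs 8: x=3 → posterior Gamma(24, 47/5)
obs 9: x=6 → posterior Gamma(30, 52/5)
obs 10: x=6 → posterior Gamma(36, 57/5)
obs 11: x=5 → posterior Gamma(41, 62/5)
obs 12: x=6 → posterior Gamma(47, 67/5)

alpha=47, beta=67/5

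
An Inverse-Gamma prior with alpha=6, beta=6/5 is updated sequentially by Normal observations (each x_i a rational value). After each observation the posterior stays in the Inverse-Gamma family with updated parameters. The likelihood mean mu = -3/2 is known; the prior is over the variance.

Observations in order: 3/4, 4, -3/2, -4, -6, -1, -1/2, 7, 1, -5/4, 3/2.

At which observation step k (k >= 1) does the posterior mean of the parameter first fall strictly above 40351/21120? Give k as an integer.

obs 1: x=3/4 → posterior Inverse-Gamma(13/2, 597/160)
obs 2: x=4 → posterior Inverse-Gamma(7, 3017/160)
obs 3: x=-3/2 → posterior Inverse-Gamma(15/2, 3017/160)
obs 4: x=-4 → posterior Inverse-Gamma(8, 3517/160)
obs 5: x=-6 → posterior Inverse-Gamma(17/2, 5137/160)
obs 6: x=-1 → posterior Inverse-Gamma(9, 5157/160)
obs 7: x=-1/2 → posterior Inverse-Gamma(19/2, 5237/160)
obs 8: x=7 → posterior Inverse-Gamma(10, 11017/160)
obs 9: x=1 → posterior Inverse-Gamma(21/2, 11517/160)
obs 10: x=-5/4 → posterior Inverse-Gamma(11, 5761/80)
obs 11: x=3/2 → posterior Inverse-Gamma(23/2, 6121/80)

k = 2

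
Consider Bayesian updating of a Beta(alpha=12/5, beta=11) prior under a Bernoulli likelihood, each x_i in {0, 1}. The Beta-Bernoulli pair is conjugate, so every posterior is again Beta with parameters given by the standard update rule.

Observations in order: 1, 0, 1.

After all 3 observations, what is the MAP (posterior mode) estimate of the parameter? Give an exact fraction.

obs 1: x=1 → posterior Beta(17/5, 11)
obs 2: x=0 → posterior Beta(17/5, 12)
obs 3: x=1 → posterior Beta(22/5, 12)

17/72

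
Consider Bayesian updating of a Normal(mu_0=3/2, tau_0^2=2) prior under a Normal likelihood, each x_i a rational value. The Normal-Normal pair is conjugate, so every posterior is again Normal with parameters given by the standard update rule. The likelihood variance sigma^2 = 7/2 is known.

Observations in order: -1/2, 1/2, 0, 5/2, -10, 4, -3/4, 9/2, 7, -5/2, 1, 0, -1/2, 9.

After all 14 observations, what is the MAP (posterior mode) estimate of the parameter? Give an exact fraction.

obs 1: x=-1/2 → posterior Normal(17/22, 14/11)
obs 2: x=1/2 → posterior Normal(7/10, 14/15)
obs 3: x=0 → posterior Normal(21/38, 14/19)
obs 4: x=5/2 → posterior Normal(41/46, 14/23)
obs 5: x=-10 → posterior Normal(-13/18, 14/27)
obs 6: x=4 → posterior Normal(-7/62, 14/31)
obs 7: x=-3/4 → posterior Normal(-13/70, 2/5)
obs 8: x=9/2 → posterior Normal(23/78, 14/39)
obs 9: x=7 → posterior Normal(79/86, 14/43)
obs 10: x=-5/2 → posterior Normal(59/94, 14/47)
obs 11: x=1 → posterior Normal(67/102, 14/51)
obs 12: x=0 → posterior Normal(67/110, 14/55)
obs 13: x=-1/2 → posterior Normal(63/118, 14/59)
obs 14: x=9 → posterior Normal(15/14, 2/9)

15/14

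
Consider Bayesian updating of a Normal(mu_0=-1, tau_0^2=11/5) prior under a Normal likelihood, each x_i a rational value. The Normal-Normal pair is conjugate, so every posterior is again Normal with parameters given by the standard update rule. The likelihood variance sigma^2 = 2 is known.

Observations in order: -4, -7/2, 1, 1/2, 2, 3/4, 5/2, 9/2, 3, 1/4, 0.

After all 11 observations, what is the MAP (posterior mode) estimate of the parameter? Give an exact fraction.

obs 1: x=-4 → posterior Normal(-18/7, 22/21)
obs 2: x=-7/2 → posterior Normal(-185/64, 11/16)
obs 3: x=1 → posterior Normal(-163/86, 22/43)
obs 4: x=1/2 → posterior Normal(-38/27, 11/27)
obs 5: x=2 → posterior Normal(-54/65, 22/65)
obs 6: x=3/4 → posterior Normal(-183/304, 11/38)
obs 7: x=5/2 → posterior Normal(-73/348, 22/87)
obs 8: x=9/2 → posterior Normal(125/392, 11/49)
obs 9: x=3 → posterior Normal(257/436, 22/109)
obs 10: x=1/4 → posterior Normal(67/120, 11/60)
obs 11: x=0 → posterior Normal(67/131, 22/131)

67/131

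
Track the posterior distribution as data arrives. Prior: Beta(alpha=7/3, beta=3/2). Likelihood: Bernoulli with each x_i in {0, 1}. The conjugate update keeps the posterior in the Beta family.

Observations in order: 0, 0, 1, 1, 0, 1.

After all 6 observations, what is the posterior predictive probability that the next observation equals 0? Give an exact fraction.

27/59

obs 1: x=0 → posterior Beta(7/3, 5/2)
obs 2: x=0 → posterior Beta(7/3, 7/2)
obs 3: x=1 → posterior Beta(10/3, 7/2)
obs 4: x=1 → posterior Beta(13/3, 7/2)
obs 5: x=0 → posterior Beta(13/3, 9/2)
obs 6: x=1 → posterior Beta(16/3, 9/2)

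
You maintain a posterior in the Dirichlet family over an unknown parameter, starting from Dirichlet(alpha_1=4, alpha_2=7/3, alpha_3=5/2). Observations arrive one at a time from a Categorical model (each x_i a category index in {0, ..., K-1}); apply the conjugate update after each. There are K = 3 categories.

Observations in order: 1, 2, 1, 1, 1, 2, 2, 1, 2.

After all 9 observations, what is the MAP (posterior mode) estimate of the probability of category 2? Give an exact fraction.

obs 1: x=1 → posterior Dirichlet(4, 10/3, 5/2)
obs 2: x=2 → posterior Dirichlet(4, 10/3, 7/2)
obs 3: x=1 → posterior Dirichlet(4, 13/3, 7/2)
obs 4: x=1 → posterior Dirichlet(4, 16/3, 7/2)
obs 5: x=1 → posterior Dirichlet(4, 19/3, 7/2)
obs 6: x=2 → posterior Dirichlet(4, 19/3, 9/2)
obs 7: x=2 → posterior Dirichlet(4, 19/3, 11/2)
obs 8: x=1 → posterior Dirichlet(4, 22/3, 11/2)
obs 9: x=2 → posterior Dirichlet(4, 22/3, 13/2)

33/89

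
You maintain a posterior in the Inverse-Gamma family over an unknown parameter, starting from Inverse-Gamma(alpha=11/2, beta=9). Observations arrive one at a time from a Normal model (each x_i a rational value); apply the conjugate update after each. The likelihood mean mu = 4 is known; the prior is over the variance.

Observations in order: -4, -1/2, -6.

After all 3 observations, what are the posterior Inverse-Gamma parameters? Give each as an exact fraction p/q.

obs 1: x=-4 → posterior Inverse-Gamma(6, 41)
obs 2: x=-1/2 → posterior Inverse-Gamma(13/2, 409/8)
obs 3: x=-6 → posterior Inverse-Gamma(7, 809/8)

alpha=7, beta=809/8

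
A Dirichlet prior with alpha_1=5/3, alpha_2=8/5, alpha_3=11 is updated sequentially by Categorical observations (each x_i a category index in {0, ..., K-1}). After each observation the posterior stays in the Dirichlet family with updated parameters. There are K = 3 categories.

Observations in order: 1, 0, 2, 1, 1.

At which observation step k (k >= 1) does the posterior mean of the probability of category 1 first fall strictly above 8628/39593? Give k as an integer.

k = 5

obs 1: x=1 → posterior Dirichlet(5/3, 13/5, 11)
obs 2: x=0 → posterior Dirichlet(8/3, 13/5, 11)
obs 3: x=2 → posterior Dirichlet(8/3, 13/5, 12)
obs 4: x=1 → posterior Dirichlet(8/3, 18/5, 12)
obs 5: x=1 → posterior Dirichlet(8/3, 23/5, 12)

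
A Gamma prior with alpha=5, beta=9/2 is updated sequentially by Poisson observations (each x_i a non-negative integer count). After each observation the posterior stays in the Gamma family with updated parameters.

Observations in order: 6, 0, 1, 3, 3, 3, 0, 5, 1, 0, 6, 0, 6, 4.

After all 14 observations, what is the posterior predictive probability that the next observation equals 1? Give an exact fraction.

2329016611567437119524534035078252470229494759217523433260613212504958/10158806991052256227877278663673875332064578609525725170812790529255841

obs 1: x=6 → posterior Gamma(11, 11/2)
obs 2: x=0 → posterior Gamma(11, 13/2)
obs 3: x=1 → posterior Gamma(12, 15/2)
obs 4: x=3 → posterior Gamma(15, 17/2)
obs 5: x=3 → posterior Gamma(18, 19/2)
obs 6: x=3 → posterior Gamma(21, 21/2)
obs 7: x=0 → posterior Gamma(21, 23/2)
obs 8: x=5 → posterior Gamma(26, 25/2)
obs 9: x=1 → posterior Gamma(27, 27/2)
obs 10: x=0 → posterior Gamma(27, 29/2)
obs 11: x=6 → posterior Gamma(33, 31/2)
obs 12: x=0 → posterior Gamma(33, 33/2)
obs 13: x=6 → posterior Gamma(39, 35/2)
obs 14: x=4 → posterior Gamma(43, 37/2)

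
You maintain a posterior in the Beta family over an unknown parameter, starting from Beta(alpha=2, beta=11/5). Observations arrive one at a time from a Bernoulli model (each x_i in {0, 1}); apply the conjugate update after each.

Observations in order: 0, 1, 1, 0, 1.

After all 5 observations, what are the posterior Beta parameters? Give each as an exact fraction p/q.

alpha=5, beta=21/5

obs 1: x=0 → posterior Beta(2, 16/5)
obs 2: x=1 → posterior Beta(3, 16/5)
obs 3: x=1 → posterior Beta(4, 16/5)
obs 4: x=0 → posterior Beta(4, 21/5)
obs 5: x=1 → posterior Beta(5, 21/5)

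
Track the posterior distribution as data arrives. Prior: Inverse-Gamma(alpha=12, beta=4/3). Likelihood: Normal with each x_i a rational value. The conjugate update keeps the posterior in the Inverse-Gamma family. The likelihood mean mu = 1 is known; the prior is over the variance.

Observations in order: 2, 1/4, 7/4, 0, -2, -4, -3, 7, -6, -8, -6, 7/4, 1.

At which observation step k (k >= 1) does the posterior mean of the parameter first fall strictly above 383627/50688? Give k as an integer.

obs 1: x=2 → posterior Inverse-Gamma(25/2, 11/6)
obs 2: x=1/4 → posterior Inverse-Gamma(13, 203/96)
obs 3: x=7/4 → posterior Inverse-Gamma(27/2, 115/48)
obs 4: x=0 → posterior Inverse-Gamma(14, 139/48)
obs 5: x=-2 → posterior Inverse-Gamma(29/2, 355/48)
obs 6: x=-4 → posterior Inverse-Gamma(15, 955/48)
obs 7: x=-3 → posterior Inverse-Gamma(31/2, 1339/48)
obs 8: x=7 → posterior Inverse-Gamma(16, 2203/48)
obs 9: x=-6 → posterior Inverse-Gamma(33/2, 3379/48)
obs 10: x=-8 → posterior Inverse-Gamma(17, 5323/48)
obs 11: x=-6 → posterior Inverse-Gamma(35/2, 6499/48)
obs 12: x=7/4 → posterior Inverse-Gamma(18, 13025/96)
obs 13: x=1 → posterior Inverse-Gamma(37/2, 13025/96)

k = 11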